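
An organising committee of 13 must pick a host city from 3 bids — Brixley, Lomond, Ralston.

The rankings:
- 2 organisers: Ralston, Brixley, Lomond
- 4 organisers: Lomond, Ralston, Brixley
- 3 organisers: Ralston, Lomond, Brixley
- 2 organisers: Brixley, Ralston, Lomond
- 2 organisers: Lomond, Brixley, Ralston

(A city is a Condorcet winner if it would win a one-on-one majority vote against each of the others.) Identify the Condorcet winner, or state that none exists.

Pairwise majorities:
Brixley vs Lomond: Brixley is ranked higher on 2+2 = 4 ballots, Lomond on 9. Lomond wins 9–4.
Brixley vs Ralston: Brixley is ranked higher on 2+2 = 4 ballots, Ralston on 9. Ralston wins 9–4.
Lomond vs Ralston: 4+2 = 6 for Lomond, 7 for Ralston — Ralston by 7–6.
Ralston defeats every rival head-to-head and is the Condorcet winner.

Ralston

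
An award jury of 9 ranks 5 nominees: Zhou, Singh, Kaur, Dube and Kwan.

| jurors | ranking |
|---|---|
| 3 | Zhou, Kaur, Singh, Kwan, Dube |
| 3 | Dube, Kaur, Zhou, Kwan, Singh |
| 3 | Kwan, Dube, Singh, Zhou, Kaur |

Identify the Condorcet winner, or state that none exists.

Check each pair by majority over 9 ballots:
Zhou–Singh: Zhou 6–3.
Zhou vs Kaur: Zhou, 6–3.
Zhou–Dube: Dube 6–3.
Zhou vs Kwan: Zhou, 6–3.
Singh–Kaur: Kaur 6–3.
Singh vs Dube: Dube wins 6–3.
Singh vs Kwan: Kwan wins 6–3.
Kaur–Dube: Dube 6–3.
Kaur vs Kwan: Kaur wins 6–3.
Dube–Kwan: Kwan 6–3.
Each nominee drops at least one matchup (Zhou loses to Dube; Singh loses to Zhou; Kaur loses to Zhou; Dube loses to Kwan; Kwan loses to Zhou); the cycle Zhou beats Kwan beats Dube beats Zhou rules out a Condorcet winner.

none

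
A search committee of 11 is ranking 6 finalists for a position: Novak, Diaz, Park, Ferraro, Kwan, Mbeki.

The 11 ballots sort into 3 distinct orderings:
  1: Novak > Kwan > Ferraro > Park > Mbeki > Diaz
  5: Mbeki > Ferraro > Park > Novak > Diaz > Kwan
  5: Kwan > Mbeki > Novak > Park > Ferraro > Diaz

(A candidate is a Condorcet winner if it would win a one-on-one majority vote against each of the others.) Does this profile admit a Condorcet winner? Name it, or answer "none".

none

Pairwise majorities:
Novak vs Diaz: Novak wins 11–0.
Novak vs Park: Novak, 6–5.
Novak vs Ferraro: Novak wins 6–5.
Novak vs Kwan: Novak, 6–5.
Novak vs Mbeki: Mbeki, 10–1.
Diaz vs Park: Park wins 11–0.
Diaz vs Ferraro: Ferraro, 11–0.
Diaz vs Kwan: Kwan wins 6–5.
Diaz vs Mbeki: Mbeki, 11–0.
Park–Ferraro: Ferraro 6–5.
Park vs Kwan: Kwan wins 6–5.
Park vs Mbeki: Mbeki, 10–1.
Ferraro vs Kwan: Kwan, 6–5.
Ferraro vs Mbeki: Mbeki wins 10–1.
Kwan–Mbeki: Kwan 6–5.
No candidate is unbeaten: Novak loses to Mbeki; Diaz loses to Novak; Park loses to Novak; Ferraro loses to Novak; Kwan loses to Novak; Mbeki loses to Kwan. In particular Novak > Kwan > Mbeki > Novak is a majority cycle — no Condorcet winner exists.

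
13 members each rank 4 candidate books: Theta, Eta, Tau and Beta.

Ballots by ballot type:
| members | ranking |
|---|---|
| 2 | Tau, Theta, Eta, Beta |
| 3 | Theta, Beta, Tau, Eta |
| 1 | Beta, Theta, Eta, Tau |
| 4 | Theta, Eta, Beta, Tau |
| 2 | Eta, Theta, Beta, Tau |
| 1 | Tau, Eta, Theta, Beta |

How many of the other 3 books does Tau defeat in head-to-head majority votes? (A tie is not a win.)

0

Tau against each rival (13 members):
Tau vs Theta: Tau is ranked higher on 2+1 = 3 ballots, Theta on 10. Theta wins 10–3.
Tau vs Eta: 6 to 7, Eta.
Tau vs Beta: Tau preferred on 2+1 = 3 ballots; Beta wins 10–3.
Tau beats no one; loses to Theta, Eta, Beta — 0 pairwise wins.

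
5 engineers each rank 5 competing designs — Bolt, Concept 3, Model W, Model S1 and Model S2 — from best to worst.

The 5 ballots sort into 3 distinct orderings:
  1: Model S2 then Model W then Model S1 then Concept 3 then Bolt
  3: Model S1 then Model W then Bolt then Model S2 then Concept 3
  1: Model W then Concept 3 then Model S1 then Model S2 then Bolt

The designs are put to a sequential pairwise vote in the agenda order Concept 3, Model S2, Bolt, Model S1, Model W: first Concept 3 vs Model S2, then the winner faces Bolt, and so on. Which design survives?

Round 1: Concept 3 vs Model S2 — 1–4, Model S2 advances.
Round 2: Model S2 vs Bolt — 2–3, Bolt advances.
Round 3: Bolt vs Model S1 — 0–5, Model S1 advances.
Round 4: Model S1 vs Model W — 3–2, Model S1 advances.
The agenda winner is Model S1.

Model S1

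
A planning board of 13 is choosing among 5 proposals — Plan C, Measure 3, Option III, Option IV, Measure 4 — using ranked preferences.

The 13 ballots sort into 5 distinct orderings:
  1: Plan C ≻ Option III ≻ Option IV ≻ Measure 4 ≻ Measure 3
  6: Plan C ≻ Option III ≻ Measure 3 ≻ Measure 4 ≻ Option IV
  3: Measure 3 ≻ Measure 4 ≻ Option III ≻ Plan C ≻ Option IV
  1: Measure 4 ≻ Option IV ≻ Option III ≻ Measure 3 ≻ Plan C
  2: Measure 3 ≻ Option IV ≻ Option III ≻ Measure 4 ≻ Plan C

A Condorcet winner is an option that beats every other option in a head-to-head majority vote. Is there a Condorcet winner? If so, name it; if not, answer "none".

Head-to-head results (13 council members):
Plan C vs Measure 3: Plan C is ranked higher on 1+6 = 7 ballots, Measure 3 on 6. Plan C wins 7–6.
Plan C vs Option III: Plan C is ranked higher on 1+6 = 7 ballots, Option III on 6. Plan C wins 7–6.
Plan C vs Option IV: 10 to 3, Plan C.
Plan C vs Measure 4: Plan C preferred on 1+6 = 7 ballots; Plan C wins 7–6.
Measure 3 vs Option III: Measure 3 is ranked higher on 3+2 = 5 ballots, Option III on 8. Option III wins 8–5.
Measure 3 vs Option IV: Measure 3 is ranked higher on 6+3+2 = 11 ballots, Option IV on 2. Measure 3 wins 11–2.
Measure 3 vs Measure 4: 6+3+2 = 11 for Measure 3, 2 for Measure 4 — Measure 3 by 11–2.
Option III vs Option IV: 10 to 3, Option III.
Option III vs Measure 4: 1+6+2 = 9 for Option III, 4 for Measure 4 — Option III by 9–4.
Option IV vs Measure 4: Option IV preferred on 1+2 = 3 ballots; Measure 4 wins 10–3.
Plan C defeats every rival head-to-head and is the Condorcet winner.

Plan C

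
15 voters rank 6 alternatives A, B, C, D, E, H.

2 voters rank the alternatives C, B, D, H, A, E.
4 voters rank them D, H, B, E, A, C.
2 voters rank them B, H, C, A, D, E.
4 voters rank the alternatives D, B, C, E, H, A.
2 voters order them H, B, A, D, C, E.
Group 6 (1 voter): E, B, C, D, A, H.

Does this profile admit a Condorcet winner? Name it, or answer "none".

D

Head-to-head results (15 voters):
A vs B: A preferred on 0 ballots; B wins 15–0.
A vs C: 6 to 9, C.
A vs D: 4 to 11, D.
A vs E: 6 to 9, E.
A vs H: 1 to 14, H.
B vs C: B preferred on 4+2+4+2+1 = 13 ballots; B wins 13–2.
B vs D: 7 to 8, D.
B vs E: B preferred on 2+4+2+4+2 = 14 ballots; B wins 14–1.
B vs H: 9 to 6, B.
C vs D: C is ranked higher on 2+2+1 = 5 ballots, D on 10. D wins 10–5.
C vs E: C preferred on 2+2+4+2 = 10 ballots; C wins 10–5.
C vs H: 2+4+1 = 7 for C, 8 for H — H by 8–7.
D vs E: D preferred on 2+4+2+4+2 = 14 ballots; D wins 14–1.
D vs H: D is ranked higher on 2+4+4+1 = 11 ballots, H on 4. D wins 11–4.
E vs H: E preferred on 4+1 = 5 ballots; H wins 10–5.
D beats each of A, B, C, E, H — D is the Condorcet winner.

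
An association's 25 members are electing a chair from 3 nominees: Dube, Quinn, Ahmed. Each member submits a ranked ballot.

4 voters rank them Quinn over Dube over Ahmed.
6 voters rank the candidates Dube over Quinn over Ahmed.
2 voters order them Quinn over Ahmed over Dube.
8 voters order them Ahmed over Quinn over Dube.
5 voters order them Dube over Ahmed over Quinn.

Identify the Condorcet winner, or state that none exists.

none

Pairwise majorities:
Dube vs Quinn: 11 to 14, Quinn.
Dube vs Ahmed: Dube preferred on 4+6+5 = 15 ballots; Dube wins 15–10.
Quinn vs Ahmed: Quinn preferred on 4+6+2 = 12 ballots; Ahmed wins 13–12.
Each candidate drops at least one matchup (Dube loses to Quinn; Quinn loses to Ahmed; Ahmed loses to Dube); the cycle Dube > Ahmed > Quinn > Dube rules out a Condorcet winner.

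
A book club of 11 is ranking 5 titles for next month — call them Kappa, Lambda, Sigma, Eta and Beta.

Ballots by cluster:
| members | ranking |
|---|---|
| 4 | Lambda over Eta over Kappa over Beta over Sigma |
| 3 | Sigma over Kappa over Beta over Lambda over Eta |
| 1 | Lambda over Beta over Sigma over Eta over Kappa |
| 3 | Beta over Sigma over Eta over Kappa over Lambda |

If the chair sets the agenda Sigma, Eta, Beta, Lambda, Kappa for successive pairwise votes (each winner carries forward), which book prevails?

Round 1: Sigma vs Eta — 7–4, Sigma advances.
Round 2: Sigma vs Beta — 3–8, Beta advances.
Round 3: Beta vs Lambda — 6–5, Beta advances.
Round 4: Beta vs Kappa — 4–7, Kappa advances.
The agenda winner is Kappa.

Kappa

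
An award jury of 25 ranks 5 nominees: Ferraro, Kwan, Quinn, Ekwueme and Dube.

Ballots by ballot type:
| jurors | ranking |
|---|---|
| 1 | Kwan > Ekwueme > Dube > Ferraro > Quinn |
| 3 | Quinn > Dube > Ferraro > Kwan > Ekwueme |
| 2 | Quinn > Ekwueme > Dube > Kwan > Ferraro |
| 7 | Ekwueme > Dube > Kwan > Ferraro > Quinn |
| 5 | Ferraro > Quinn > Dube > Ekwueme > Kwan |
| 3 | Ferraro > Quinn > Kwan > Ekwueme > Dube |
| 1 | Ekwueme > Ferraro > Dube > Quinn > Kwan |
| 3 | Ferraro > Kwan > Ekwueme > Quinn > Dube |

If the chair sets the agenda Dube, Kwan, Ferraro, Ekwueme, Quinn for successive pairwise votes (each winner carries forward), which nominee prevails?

Round 1: Dube vs Kwan — 18–7, Dube advances.
Round 2: Dube vs Ferraro — 13–12, Dube advances.
Round 3: Dube vs Ekwueme — 8–17, Ekwueme advances.
Round 4: Ekwueme vs Quinn — 12–13, Quinn advances.
Quinn survives the agenda.

Quinn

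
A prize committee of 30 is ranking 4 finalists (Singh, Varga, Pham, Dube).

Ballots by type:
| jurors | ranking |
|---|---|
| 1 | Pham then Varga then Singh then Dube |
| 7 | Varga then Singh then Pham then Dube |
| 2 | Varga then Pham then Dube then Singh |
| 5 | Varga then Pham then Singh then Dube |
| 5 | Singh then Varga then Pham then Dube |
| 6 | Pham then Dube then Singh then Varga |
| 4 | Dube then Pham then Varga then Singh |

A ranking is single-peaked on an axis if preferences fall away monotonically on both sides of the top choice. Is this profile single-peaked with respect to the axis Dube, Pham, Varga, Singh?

Axis positions: Dube=1, Pham=2, Varga=3, Singh=4.
Type 1 (peak Pham at position 2): ranking walks positions 2-3-4-1, expanding outward from the peak — single-peaked.
Type 2 (peak Varga at position 3): ranking walks positions 3-4-2-1, expanding outward from the peak — single-peaked.
Type 3 (peak Varga at position 3): ranking walks positions 3-2-1-4, expanding outward from the peak — single-peaked.
Type 4 (peak Varga at position 3): ranking walks positions 3-2-4-1, expanding outward from the peak — single-peaked.
Type 5 (peak Singh at position 4): ranking walks positions 4-3-2-1, expanding outward from the peak — single-peaked.
Type 6: ranking walks positions 2-1-4-3; Singh is ranked above Varga even though Varga lies between Singh and the peak Pham on the axis — preferences dip and rise again. Not single-peaked.
Type 7 (peak Dube at position 1): ranking walks positions 1-2-3-4, expanding outward from the peak — single-peaked.
Type 6 violates single-peakedness, so the profile is not single-peaked on this axis.

no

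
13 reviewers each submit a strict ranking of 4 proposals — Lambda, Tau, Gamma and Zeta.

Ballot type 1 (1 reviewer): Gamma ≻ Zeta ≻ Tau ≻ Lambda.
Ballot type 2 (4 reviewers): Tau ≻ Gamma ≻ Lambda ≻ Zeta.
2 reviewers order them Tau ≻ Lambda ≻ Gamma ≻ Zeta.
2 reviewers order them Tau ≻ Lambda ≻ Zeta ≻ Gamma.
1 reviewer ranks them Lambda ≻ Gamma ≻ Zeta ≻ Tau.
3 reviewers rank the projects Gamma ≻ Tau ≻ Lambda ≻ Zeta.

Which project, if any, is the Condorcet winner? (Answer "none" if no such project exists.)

Tau

Pairwise majorities:
Lambda–Tau: Tau 12–1.
Lambda vs Gamma: Gamma, 8–5.
Lambda vs Zeta: Lambda wins 12–1.
Tau vs Gamma: Tau wins 8–5.
Tau vs Zeta: Tau wins 11–2.
Gamma vs Zeta: Gamma, 11–2.
Tau beats each of Lambda, Gamma, Zeta — Tau is the Condorcet winner.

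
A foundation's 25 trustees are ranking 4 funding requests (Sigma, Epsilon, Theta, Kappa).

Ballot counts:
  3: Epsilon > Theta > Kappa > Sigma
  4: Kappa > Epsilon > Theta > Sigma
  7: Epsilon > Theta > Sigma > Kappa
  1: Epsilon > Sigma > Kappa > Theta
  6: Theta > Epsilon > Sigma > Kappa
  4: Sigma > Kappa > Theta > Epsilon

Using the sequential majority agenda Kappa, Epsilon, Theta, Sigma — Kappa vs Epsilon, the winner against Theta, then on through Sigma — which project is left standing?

Round 1: Kappa vs Epsilon — 8–17, Epsilon advances.
Round 2: Epsilon vs Theta — 15–10, Epsilon advances.
Round 3: Epsilon vs Sigma — 21–4, Epsilon advances.
Epsilon survives the agenda.

Epsilon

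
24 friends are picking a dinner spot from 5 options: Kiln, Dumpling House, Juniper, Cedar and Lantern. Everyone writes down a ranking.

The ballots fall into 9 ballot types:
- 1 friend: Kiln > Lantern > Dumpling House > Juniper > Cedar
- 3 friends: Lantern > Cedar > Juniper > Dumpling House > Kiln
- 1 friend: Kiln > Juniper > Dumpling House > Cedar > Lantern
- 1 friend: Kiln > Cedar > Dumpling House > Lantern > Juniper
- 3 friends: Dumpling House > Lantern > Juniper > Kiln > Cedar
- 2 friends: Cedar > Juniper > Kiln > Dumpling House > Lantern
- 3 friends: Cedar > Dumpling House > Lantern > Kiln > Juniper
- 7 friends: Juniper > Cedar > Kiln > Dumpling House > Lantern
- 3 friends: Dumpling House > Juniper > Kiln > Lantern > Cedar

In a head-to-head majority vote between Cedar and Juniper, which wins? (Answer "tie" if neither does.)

Juniper

Ballots ranking Cedar above Juniper: 3 + 1 + 2 + 3 = 9.
Ballots ranking Juniper above Cedar: 24 − 9 = 15.
Juniper wins the head-to-head 15–9.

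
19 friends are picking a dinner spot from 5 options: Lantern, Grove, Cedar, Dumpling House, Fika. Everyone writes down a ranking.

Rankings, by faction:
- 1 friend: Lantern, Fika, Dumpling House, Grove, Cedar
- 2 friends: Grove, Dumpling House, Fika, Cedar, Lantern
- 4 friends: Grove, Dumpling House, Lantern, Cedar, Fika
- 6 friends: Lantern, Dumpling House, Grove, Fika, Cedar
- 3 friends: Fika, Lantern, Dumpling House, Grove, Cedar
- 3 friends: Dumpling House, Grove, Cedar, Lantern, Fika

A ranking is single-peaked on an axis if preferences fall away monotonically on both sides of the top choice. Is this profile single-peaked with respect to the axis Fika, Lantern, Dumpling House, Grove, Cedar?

Axis positions: Fika=1, Lantern=2, Dumpling House=3, Grove=4, Cedar=5.
Faction 1 (peak Lantern at position 2): ranking walks positions 2-1-3-4-5, expanding outward from the peak — single-peaked.
Faction 2: ranking walks positions 4-3-1-5-2; Fika is ranked above Lantern even though Lantern lies between Fika and the peak Grove on the axis — preferences dip and rise again. Not single-peaked.
Faction 3 (peak Grove at position 4): ranking walks positions 4-3-2-5-1, expanding outward from the peak — single-peaked.
Faction 4 (peak Lantern at position 2): ranking walks positions 2-3-4-1-5, expanding outward from the peak — single-peaked.
Faction 5 (peak Fika at position 1): ranking walks positions 1-2-3-4-5, expanding outward from the peak — single-peaked.
Faction 6 (peak Dumpling House at position 3): ranking walks positions 3-4-5-2-1, expanding outward from the peak — single-peaked.
Faction 2 violates single-peakedness, so the profile is not single-peaked on this axis.

no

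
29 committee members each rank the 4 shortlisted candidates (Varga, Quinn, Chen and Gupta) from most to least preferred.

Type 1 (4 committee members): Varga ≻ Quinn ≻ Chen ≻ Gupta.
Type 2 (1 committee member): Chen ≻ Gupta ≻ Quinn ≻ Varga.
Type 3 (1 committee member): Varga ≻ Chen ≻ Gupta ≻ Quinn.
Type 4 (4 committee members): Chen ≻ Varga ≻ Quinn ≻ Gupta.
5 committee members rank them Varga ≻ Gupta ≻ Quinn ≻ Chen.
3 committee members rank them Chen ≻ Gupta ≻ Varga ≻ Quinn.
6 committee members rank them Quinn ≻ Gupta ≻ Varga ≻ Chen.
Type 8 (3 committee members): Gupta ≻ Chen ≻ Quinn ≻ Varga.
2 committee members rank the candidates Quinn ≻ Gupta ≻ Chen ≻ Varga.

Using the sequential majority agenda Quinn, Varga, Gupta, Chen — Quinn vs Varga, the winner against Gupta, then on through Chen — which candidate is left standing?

Gupta

Round 1: Quinn vs Varga — 12–17, Varga advances.
Round 2: Varga vs Gupta — 14–15, Gupta advances.
Round 3: Gupta vs Chen — 16–13, Gupta advances.
Gupta survives the agenda.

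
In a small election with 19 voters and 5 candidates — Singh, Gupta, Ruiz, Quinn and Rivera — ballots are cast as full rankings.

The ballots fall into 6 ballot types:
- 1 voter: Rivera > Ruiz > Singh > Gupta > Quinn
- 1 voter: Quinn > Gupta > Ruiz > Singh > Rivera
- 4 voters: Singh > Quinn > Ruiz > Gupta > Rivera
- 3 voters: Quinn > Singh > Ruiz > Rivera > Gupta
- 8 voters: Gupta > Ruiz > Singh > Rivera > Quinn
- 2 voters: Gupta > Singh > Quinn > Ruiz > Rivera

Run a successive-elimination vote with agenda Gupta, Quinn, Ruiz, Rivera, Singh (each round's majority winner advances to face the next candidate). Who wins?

Round 1: Gupta vs Quinn — 11–8, Gupta advances.
Round 2: Gupta vs Ruiz — 11–8, Gupta advances.
Round 3: Gupta vs Rivera — 15–4, Gupta advances.
Round 4: Gupta vs Singh — 11–8, Gupta advances.
The agenda winner is Gupta.

Gupta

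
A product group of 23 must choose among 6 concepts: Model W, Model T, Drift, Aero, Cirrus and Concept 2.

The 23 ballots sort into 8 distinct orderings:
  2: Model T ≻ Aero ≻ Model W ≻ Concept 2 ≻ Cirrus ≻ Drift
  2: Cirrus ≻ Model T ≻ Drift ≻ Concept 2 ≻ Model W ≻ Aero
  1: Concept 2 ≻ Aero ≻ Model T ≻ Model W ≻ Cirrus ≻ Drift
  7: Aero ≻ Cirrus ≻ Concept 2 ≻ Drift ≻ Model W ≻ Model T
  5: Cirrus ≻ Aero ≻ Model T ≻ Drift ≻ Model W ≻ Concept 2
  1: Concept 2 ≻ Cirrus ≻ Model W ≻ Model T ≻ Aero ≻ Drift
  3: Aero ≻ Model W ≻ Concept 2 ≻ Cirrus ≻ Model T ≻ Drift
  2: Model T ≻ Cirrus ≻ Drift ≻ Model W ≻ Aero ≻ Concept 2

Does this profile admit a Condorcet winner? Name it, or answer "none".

Check each pair by majority over 23 ballots:
Model W vs Model T: 11 to 12, Model T.
Model W vs Drift: Model W preferred on 2+1+1+3 = 7 ballots; Drift wins 16–7.
Model W–Aero: Aero 18–5.
Model W vs Cirrus: Cirrus, 17–6.
Model W vs Concept 2: Model W wins 12–11.
Model T vs Drift: Model T is ranked higher on 16 ballots, Drift on 7. Model T wins 16–7.
Model T vs Aero: Model T preferred on 2+2+1+2 = 7 ballots; Aero wins 16–7.
Model T–Cirrus: Cirrus 18–5.
Model T vs Concept 2: Concept 2 wins 12–11.
Drift vs Aero: 2+2 = 4 for Drift, 19 for Aero — Aero by 19–4.
Drift vs Cirrus: 0 to 23, Cirrus.
Drift vs Concept 2: 2+5+2 = 9 for Drift, 14 for Concept 2 — Concept 2 by 14–9.
Aero vs Cirrus: Aero, 13–10.
Aero vs Concept 2: Aero wins 19–4.
Cirrus vs Concept 2: Cirrus wins 16–7.
Only Aero has no losses; Aero is the Condorcet winner.

Aero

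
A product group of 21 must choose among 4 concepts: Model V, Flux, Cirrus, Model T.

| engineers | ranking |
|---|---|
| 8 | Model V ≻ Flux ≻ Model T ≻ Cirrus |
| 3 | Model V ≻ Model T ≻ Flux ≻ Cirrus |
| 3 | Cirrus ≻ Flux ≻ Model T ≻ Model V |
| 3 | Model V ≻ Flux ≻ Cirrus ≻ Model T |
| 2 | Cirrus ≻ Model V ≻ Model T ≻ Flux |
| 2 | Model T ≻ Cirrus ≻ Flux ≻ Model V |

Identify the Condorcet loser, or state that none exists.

Cirrus

Pairwise majorities:
Model V vs Flux: 8+3+3+2 = 16 for Model V, 5 for Flux — Model V by 16–5.
Model V vs Cirrus: Model V wins 14–7.
Model V vs Model T: 16 to 5, Model V.
Flux vs Cirrus: 14 to 7, Flux.
Flux vs Model T: Flux is ranked higher on 8+3+3 = 14 ballots, Model T on 7. Flux wins 14–7.
Cirrus vs Model T: 8 to 13, Model T.
Only Cirrus has no wins; Cirrus is the Condorcet loser.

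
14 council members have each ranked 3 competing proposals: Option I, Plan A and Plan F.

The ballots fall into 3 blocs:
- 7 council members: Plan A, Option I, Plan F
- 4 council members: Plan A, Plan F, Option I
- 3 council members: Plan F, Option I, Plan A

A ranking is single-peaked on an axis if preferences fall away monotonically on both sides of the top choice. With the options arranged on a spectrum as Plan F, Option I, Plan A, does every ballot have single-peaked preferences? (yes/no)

Axis positions: Plan F=1, Option I=2, Plan A=3.
Bloc 1 (peak Plan A at position 3): ranking walks positions 3-2-1, expanding outward from the peak — single-peaked.
Bloc 2: ranking walks positions 3-1-2; Plan F is ranked above Option I even though Option I lies between Plan F and the peak Plan A on the axis — preferences dip and rise again. Not single-peaked.
Bloc 3 (peak Plan F at position 1): ranking walks positions 1-2-3, expanding outward from the peak — single-peaked.
Bloc 2 violates single-peakedness, so the profile is not single-peaked on this axis.

no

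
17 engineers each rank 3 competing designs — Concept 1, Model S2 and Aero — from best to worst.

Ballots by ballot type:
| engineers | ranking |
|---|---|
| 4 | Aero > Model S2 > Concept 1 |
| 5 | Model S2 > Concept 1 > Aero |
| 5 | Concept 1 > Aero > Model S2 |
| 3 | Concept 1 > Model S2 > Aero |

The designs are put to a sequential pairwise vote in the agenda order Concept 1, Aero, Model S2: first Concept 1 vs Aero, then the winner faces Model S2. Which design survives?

Model S2

Round 1: Concept 1 vs Aero — 13–4, Concept 1 advances.
Round 2: Concept 1 vs Model S2 — 8–9, Model S2 advances.
The agenda winner is Model S2.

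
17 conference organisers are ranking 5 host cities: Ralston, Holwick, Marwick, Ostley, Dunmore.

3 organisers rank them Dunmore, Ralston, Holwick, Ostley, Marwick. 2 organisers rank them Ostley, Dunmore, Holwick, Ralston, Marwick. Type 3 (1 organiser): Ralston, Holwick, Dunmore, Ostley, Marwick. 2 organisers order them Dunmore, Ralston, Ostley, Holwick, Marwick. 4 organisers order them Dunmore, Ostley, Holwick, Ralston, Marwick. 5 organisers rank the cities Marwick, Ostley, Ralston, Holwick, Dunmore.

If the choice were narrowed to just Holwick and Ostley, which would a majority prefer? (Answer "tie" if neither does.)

Ballots ranking Holwick above Ostley: 3 + 1 = 4.
Ballots ranking Ostley above Holwick: 17 − 4 = 13.
Ostley wins the head-to-head 13–4.

Ostley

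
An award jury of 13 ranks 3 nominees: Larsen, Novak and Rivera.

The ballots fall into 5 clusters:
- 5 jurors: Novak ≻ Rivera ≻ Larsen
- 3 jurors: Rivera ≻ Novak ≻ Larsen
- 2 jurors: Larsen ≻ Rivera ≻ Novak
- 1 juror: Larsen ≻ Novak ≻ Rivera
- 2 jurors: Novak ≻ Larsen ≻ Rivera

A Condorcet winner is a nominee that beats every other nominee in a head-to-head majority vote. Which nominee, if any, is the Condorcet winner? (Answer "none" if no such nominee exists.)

Check each pair by majority over 13 ballots:
Larsen vs Novak: Larsen is ranked higher on 2+1 = 3 ballots, Novak on 10. Novak wins 10–3.
Larsen vs Rivera: 2+1+2 = 5 for Larsen, 8 for Rivera — Rivera by 8–5.
Novak vs Rivera: Novak is ranked higher on 5+1+2 = 8 ballots, Rivera on 5. Novak wins 8–5.
Only Novak has no losses; Novak is the Condorcet winner.

Novak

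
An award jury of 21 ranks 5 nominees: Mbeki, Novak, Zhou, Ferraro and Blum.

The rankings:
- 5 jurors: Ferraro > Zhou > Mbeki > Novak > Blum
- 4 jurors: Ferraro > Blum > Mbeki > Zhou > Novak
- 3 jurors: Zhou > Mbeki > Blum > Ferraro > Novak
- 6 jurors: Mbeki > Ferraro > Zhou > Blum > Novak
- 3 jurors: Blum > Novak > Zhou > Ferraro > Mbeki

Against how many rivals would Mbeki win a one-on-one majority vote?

2

Mbeki against each rival (21 jurors):
Mbeki vs Novak: Mbeki wins 18–3.
Mbeki vs Zhou: 10 to 11, Zhou.
Mbeki vs Ferraro: Ferraro, 12–9.
Mbeki vs Blum: Mbeki wins 14–7.
Mbeki beats Novak, Blum; loses to Zhou, Ferraro — 2 pairwise wins.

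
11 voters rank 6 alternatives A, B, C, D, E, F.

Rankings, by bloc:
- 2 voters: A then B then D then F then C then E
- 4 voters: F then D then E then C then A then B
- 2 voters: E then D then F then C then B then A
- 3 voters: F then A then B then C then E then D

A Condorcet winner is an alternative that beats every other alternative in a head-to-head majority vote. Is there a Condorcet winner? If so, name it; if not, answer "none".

F

Check each pair by majority over 11 ballots:
A vs B: 2+4+3 = 9 for A, 2 for B — A by 9–2.
A vs C: A is ranked higher on 2+3 = 5 ballots, C on 6. C wins 6–5.
A vs D: A is ranked higher on 2+3 = 5 ballots, D on 6. D wins 6–5.
A vs E: A is ranked higher on 2+3 = 5 ballots, E on 6. E wins 6–5.
A vs F: 2 to 9, F.
B vs C: B is ranked higher on 2+3 = 5 ballots, C on 6. C wins 6–5.
B vs D: 2+3 = 5 for B, 6 for D — D by 6–5.
B vs E: B preferred on 2+3 = 5 ballots; E wins 6–5.
B vs F: B is ranked higher on 2 ballots, F on 9. F wins 9–2.
C vs D: C is ranked higher on 3 ballots, D on 8. D wins 8–3.
C vs E: 5 to 6, E.
C vs F: 0 for C, 11 for F — F by 11–0.
D vs E: D is ranked higher on 2+4 = 6 ballots, E on 5. D wins 6–5.
D vs F: 4 to 7, F.
E vs F: 2 for E, 9 for F — F by 9–2.
F beats each of A, B, C, D, E — F is the Condorcet winner.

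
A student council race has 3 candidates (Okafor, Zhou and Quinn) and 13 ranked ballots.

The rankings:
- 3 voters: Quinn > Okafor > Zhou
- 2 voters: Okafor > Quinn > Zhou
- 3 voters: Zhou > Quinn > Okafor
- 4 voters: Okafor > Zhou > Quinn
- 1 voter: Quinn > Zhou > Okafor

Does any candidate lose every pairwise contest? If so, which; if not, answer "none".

Head-to-head results (13 voters):
Okafor–Zhou: Okafor 9–4.
Okafor vs Quinn: Quinn, 7–6.
Zhou–Quinn: Zhou 7–6.
Every candidate wins at least one matchup (Okafor beats Zhou; Zhou beats Quinn; Quinn beats Okafor), so there is no Condorcet loser.

none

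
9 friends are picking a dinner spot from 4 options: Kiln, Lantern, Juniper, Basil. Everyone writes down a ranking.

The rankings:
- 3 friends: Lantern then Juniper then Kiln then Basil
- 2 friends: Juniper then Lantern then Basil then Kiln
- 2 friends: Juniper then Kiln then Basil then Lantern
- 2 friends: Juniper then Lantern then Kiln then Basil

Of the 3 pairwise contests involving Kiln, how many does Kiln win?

Kiln against each rival (9 friends):
Kiln vs Lantern: Lantern, 7–2.
Kiln–Juniper: Juniper 9–0.
Kiln–Basil: Kiln 7–2.
Kiln beats Basil; loses to Lantern, Juniper — 1 pairwise win.

1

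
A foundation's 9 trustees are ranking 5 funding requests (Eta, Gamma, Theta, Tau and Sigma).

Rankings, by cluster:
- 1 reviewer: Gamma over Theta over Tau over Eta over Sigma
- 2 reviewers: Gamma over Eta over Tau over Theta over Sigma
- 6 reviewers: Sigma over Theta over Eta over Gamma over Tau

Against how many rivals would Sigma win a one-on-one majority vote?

4

Sigma against each rival (9 reviewers):
Sigma vs Eta: 6 to 3, Sigma.
Sigma vs Gamma: 6 to 3, Sigma.
Sigma vs Theta: 6 for Sigma, 3 for Theta — Sigma by 6–3.
Sigma vs Tau: Sigma preferred on 6 ballots; Sigma wins 6–3.
Sigma beats Eta, Gamma, Theta, Tau — 4 pairwise wins.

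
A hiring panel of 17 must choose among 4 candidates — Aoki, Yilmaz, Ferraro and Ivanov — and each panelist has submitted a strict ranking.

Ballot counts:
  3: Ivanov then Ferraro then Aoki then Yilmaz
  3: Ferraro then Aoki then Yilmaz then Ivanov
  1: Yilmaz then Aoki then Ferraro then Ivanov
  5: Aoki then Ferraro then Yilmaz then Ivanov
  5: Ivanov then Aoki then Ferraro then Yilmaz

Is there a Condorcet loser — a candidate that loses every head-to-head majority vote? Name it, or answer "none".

Head-to-head results (17 committee members):
Aoki–Yilmaz: Aoki 16–1.
Aoki–Ferraro: Aoki 11–6.
Aoki vs Ivanov: 9 to 8, Aoki.
Yilmaz vs Ferraro: Ferraro wins 16–1.
Yilmaz vs Ivanov: 3+1+5 = 9 for Yilmaz, 8 for Ivanov — Yilmaz by 9–8.
Ferraro vs Ivanov: Ferraro wins 9–8.
Only Ivanov has no wins; Ivanov is the Condorcet loser.

Ivanov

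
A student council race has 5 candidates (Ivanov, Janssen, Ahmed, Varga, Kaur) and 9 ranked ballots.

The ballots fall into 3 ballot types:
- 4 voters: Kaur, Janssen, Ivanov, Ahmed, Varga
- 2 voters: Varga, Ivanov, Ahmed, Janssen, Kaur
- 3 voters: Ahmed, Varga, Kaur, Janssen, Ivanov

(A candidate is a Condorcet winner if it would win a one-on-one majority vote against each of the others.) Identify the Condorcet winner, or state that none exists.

none

Head-to-head results (9 voters):
Ivanov vs Janssen: Janssen wins 7–2.
Ivanov vs Ahmed: Ivanov wins 6–3.
Ivanov–Varga: Varga 5–4.
Ivanov vs Kaur: Kaur wins 7–2.
Janssen vs Ahmed: Ahmed, 5–4.
Janssen vs Varga: Varga wins 5–4.
Janssen–Kaur: Kaur 7–2.
Ahmed vs Varga: Ahmed wins 7–2.
Ahmed vs Kaur: Ahmed wins 5–4.
Varga vs Kaur: Varga wins 5–4.
Each candidate drops at least one matchup (Ivanov loses to Janssen; Janssen loses to Ahmed; Ahmed loses to Ivanov; Varga loses to Ahmed; Kaur loses to Ahmed); the cycle Ivanov > Ahmed > Janssen > Ivanov rules out a Condorcet winner.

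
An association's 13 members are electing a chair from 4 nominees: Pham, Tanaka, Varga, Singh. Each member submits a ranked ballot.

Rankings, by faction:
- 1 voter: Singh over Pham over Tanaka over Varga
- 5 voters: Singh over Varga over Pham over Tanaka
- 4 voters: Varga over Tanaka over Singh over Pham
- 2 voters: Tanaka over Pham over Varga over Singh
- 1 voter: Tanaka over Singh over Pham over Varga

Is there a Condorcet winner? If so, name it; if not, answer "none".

Check each pair by majority over 13 ballots:
Pham vs Tanaka: Pham preferred on 1+5 = 6 ballots; Tanaka wins 7–6.
Pham vs Varga: 1+2+1 = 4 for Pham, 9 for Varga — Varga by 9–4.
Pham vs Singh: Pham preferred on 2 ballots; Singh wins 11–2.
Tanaka vs Varga: Tanaka is ranked higher on 1+2+1 = 4 ballots, Varga on 9. Varga wins 9–4.
Tanaka vs Singh: Tanaka preferred on 4+2+1 = 7 ballots; Tanaka wins 7–6.
Varga vs Singh: Varga preferred on 4+2 = 6 ballots; Singh wins 7–6.
No candidate is unbeaten: Pham loses to Tanaka; Tanaka loses to Varga; Varga loses to Singh; Singh loses to Tanaka. In particular Tanaka > Singh > Varga > Tanaka is a majority cycle — no Condorcet winner exists.

none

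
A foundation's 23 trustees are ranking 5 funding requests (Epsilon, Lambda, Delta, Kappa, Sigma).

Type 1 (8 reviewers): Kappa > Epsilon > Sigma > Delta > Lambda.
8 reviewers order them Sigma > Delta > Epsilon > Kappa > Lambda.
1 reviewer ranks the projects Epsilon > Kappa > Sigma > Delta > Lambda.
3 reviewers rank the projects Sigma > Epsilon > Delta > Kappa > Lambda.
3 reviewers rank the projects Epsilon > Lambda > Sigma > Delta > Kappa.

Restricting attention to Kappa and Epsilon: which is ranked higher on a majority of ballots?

Ballots ranking Kappa above Epsilon: 8.
Ballots ranking Epsilon above Kappa: 23 − 8 = 15.
Epsilon wins the head-to-head 15–8.

Epsilon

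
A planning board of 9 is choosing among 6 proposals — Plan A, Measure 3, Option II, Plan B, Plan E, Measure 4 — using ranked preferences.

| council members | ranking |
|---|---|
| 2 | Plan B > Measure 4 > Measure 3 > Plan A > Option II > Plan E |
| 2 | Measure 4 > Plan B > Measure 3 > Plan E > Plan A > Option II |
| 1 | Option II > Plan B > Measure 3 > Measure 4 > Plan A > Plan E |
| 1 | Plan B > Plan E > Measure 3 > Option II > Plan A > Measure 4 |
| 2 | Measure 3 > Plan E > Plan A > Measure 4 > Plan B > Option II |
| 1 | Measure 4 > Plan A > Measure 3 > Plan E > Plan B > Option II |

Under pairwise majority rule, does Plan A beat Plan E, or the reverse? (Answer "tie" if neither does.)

Ballots ranking Plan A above Plan E: 2 + 1 + 1 = 4.
Ballots ranking Plan E above Plan A: 9 − 4 = 5.
Plan E wins the head-to-head 5–4.

Plan E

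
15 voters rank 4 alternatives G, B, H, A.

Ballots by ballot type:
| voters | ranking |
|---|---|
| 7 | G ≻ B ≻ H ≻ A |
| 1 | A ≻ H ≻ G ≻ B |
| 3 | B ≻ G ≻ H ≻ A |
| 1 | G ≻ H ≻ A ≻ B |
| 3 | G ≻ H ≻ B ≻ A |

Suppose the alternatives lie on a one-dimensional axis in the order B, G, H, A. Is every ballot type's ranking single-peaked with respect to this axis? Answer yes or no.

Axis positions: B=1, G=2, H=3, A=4.
Ballot type 1 (peak G at position 2): ranking walks positions 2-1-3-4, expanding outward from the peak — single-peaked.
Ballot type 2 (peak A at position 4): ranking walks positions 4-3-2-1, expanding outward from the peak — single-peaked.
Ballot type 3 (peak B at position 1): ranking walks positions 1-2-3-4, expanding outward from the peak — single-peaked.
Ballot type 4 (peak G at position 2): ranking walks positions 2-3-4-1, expanding outward from the peak — single-peaked.
Ballot type 5 (peak G at position 2): ranking walks positions 2-3-1-4, expanding outward from the peak — single-peaked.
Every ranking is single-peaked on this axis.

yes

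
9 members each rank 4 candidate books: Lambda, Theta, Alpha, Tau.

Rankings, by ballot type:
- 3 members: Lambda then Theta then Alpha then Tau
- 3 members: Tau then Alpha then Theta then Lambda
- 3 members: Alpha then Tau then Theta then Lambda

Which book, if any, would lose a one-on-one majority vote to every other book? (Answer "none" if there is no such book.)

Head-to-head results (9 members):
Lambda vs Theta: Theta wins 6–3.
Lambda–Alpha: Alpha 6–3.
Lambda vs Tau: Lambda is ranked higher on 3 ballots, Tau on 6. Tau wins 6–3.
Theta vs Alpha: Alpha, 6–3.
Theta vs Tau: Tau, 6–3.
Alpha vs Tau: Alpha is ranked higher on 3+3 = 6 ballots, Tau on 3. Alpha wins 6–3.
Lambda loses to every other book — it is the Condorcet loser.

Lambda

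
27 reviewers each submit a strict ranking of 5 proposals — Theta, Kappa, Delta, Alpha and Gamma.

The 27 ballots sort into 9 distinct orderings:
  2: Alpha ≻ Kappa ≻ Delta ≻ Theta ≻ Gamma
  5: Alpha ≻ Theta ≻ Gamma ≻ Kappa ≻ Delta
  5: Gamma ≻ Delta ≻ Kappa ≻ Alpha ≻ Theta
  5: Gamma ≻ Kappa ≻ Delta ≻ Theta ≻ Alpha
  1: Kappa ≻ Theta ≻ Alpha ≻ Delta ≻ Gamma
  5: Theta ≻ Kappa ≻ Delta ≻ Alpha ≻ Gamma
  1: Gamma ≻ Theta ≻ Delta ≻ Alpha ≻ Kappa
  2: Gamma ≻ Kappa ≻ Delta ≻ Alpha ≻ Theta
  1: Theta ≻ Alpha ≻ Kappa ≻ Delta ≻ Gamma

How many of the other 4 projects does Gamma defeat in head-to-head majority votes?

2

Gamma against each rival (27 reviewers):
Gamma vs Theta: Theta, 14–13.
Gamma vs Kappa: 5+5+5+1+2 = 18 for Gamma, 9 for Kappa — Gamma by 18–9.
Gamma vs Delta: Gamma, 18–9.
Gamma vs Alpha: Alpha wins 14–13.
Gamma beats Kappa, Delta; loses to Theta, Alpha — 2 pairwise wins.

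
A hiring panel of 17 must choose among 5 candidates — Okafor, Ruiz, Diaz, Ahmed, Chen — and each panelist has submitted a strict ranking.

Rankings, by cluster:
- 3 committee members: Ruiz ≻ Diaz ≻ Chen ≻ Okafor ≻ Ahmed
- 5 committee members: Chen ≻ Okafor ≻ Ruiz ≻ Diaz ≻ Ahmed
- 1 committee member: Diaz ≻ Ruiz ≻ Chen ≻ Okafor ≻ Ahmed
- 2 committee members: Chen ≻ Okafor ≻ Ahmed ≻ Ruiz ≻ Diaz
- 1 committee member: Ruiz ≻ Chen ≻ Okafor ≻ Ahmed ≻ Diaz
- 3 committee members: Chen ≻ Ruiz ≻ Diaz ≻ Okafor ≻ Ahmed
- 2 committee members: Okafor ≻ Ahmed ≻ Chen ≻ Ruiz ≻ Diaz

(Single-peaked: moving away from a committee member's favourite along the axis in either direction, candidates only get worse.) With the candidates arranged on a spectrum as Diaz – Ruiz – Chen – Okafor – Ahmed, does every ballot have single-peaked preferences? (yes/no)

Axis positions: Diaz=1, Ruiz=2, Chen=3, Okafor=4, Ahmed=5.
Cluster 1 (peak Ruiz at position 2): ranking walks positions 2-1-3-4-5, expanding outward from the peak — single-peaked.
Cluster 2 (peak Chen at position 3): ranking walks positions 3-4-2-1-5, expanding outward from the peak — single-peaked.
Cluster 3 (peak Diaz at position 1): ranking walks positions 1-2-3-4-5, expanding outward from the peak — single-peaked.
Cluster 4 (peak Chen at position 3): ranking walks positions 3-4-5-2-1, expanding outward from the peak — single-peaked.
Cluster 5 (peak Ruiz at position 2): ranking walks positions 2-3-4-5-1, expanding outward from the peak — single-peaked.
Cluster 6 (peak Chen at position 3): ranking walks positions 3-2-1-4-5, expanding outward from the peak — single-peaked.
Cluster 7 (peak Okafor at position 4): ranking walks positions 4-5-3-2-1, expanding outward from the peak — single-peaked.
Every ranking is single-peaked on this axis.

yes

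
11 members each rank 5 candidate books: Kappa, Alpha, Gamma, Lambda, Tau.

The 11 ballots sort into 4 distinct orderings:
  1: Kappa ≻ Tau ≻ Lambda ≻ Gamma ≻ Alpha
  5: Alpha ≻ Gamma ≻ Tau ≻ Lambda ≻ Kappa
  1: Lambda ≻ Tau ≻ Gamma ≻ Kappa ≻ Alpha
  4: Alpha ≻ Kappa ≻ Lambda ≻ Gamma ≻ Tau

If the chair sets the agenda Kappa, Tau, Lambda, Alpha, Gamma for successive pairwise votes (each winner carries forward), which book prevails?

Alpha

Round 1: Kappa vs Tau — 5–6, Tau advances.
Round 2: Tau vs Lambda — 6–5, Tau advances.
Round 3: Tau vs Alpha — 2–9, Alpha advances.
Round 4: Alpha vs Gamma — 9–2, Alpha advances.
Alpha survives the agenda.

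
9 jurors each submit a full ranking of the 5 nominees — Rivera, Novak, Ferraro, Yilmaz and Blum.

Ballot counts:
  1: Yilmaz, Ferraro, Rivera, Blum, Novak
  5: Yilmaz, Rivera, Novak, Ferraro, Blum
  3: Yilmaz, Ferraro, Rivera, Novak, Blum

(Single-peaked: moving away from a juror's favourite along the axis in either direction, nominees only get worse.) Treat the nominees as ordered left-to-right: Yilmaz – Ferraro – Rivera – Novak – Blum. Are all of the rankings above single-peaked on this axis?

Axis positions: Yilmaz=1, Ferraro=2, Rivera=3, Novak=4, Blum=5.
Bloc 1: ranking walks positions 1-2-3-5-4; Blum is ranked above Novak even though Novak lies between Blum and the peak Yilmaz on the axis — preferences dip and rise again. Not single-peaked.
Bloc 2: ranking walks positions 1-3-4-2-5; Rivera is ranked above Ferraro even though Ferraro lies between Rivera and the peak Yilmaz on the axis — preferences dip and rise again. Not single-peaked.
Bloc 3 (peak Yilmaz at position 1): ranking walks positions 1-2-3-4-5, expanding outward from the peak — single-peaked.
Bloc 1 violates single-peakedness, so the profile is not single-peaked on this axis.

no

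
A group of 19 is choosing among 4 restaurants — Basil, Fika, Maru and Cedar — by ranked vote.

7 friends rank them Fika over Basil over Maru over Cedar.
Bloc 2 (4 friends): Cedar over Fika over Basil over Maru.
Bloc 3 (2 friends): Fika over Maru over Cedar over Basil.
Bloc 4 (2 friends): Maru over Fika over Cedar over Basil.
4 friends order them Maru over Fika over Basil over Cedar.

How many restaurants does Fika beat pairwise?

Fika against each rival (19 friends):
Fika–Basil: Fika 19–0.
Fika vs Maru: 13 to 6, Fika.
Fika vs Cedar: 15 to 4, Fika.
Fika beats Basil, Maru, Cedar — 3 pairwise wins.

3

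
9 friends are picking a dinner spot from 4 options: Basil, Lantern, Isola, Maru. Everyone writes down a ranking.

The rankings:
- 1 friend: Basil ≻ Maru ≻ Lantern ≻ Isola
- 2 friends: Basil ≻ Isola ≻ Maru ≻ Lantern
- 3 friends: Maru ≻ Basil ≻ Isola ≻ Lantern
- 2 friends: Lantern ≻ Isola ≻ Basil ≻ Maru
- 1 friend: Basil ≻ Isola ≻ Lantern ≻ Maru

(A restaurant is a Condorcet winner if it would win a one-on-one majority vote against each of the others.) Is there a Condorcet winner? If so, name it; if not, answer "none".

Head-to-head results (9 friends):
Basil vs Lantern: Basil, 7–2.
Basil–Isola: Basil 7–2.
Basil vs Maru: Basil, 6–3.
Lantern vs Isola: Isola, 6–3.
Lantern vs Maru: Maru wins 6–3.
Isola vs Maru: Isola wins 5–4.
Only Basil has no losses; Basil is the Condorcet winner.

Basil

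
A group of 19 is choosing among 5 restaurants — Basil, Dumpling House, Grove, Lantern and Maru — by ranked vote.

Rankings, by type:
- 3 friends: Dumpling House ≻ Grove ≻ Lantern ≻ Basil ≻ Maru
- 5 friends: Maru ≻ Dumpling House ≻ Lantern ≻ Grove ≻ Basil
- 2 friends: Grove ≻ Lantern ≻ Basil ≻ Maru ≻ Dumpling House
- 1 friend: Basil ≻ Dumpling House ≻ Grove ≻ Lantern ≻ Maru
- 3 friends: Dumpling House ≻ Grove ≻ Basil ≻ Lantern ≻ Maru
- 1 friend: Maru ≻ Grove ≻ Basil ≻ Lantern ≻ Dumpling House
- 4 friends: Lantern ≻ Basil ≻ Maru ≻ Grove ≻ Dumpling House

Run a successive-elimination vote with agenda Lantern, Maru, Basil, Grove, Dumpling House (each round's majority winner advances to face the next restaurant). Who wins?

Round 1: Lantern vs Maru — 13–6, Lantern advances.
Round 2: Lantern vs Basil — 14–5, Lantern advances.
Round 3: Lantern vs Grove — 9–10, Grove advances.
Round 4: Grove vs Dumpling House — 7–12, Dumpling House advances.
The agenda winner is Dumpling House.

Dumpling House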